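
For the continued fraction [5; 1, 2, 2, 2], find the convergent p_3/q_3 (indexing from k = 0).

40/7

Using pₖ = aₖpₖ₋₁ + pₖ₋₂, qₖ = aₖqₖ₋₁ + qₖ₋₂ (with p₋₁=1, p₋₂=0, q₋₁=0, q₋₂=1):
  k=0: a=5, p=5, q=1
  k=1: a=1, p=6, q=1
  k=2: a=2, p=17, q=3
  k=3: a=2, p=40, q=7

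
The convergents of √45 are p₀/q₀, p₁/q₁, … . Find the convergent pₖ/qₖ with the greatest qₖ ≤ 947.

√45 = [6; 1, 2, 2, 2, 1, 12, …] (period length 6).
Convergents:
  p_0/q_0 = 6/1
  p_1/q_1 = 7/1
  p_2/q_2 = 20/3
  p_3/q_3 = 47/7
  p_4/q_4 = 114/17
  p_5/q_5 = 161/24
  p_6/q_6 = 2046/305
  p_7/q_7 = 2207/329
  p_8/q_8 = 6460/963
q_7 = 329 ≤ 947 < 963 = q_8, so the answer is 2207/329.

2207/329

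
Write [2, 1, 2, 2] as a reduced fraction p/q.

Using pₖ = aₖpₖ₋₁ + pₖ₋₂ and qₖ = aₖqₖ₋₁ + qₖ₋₂:
  k=0: a=2, p=2, q=1
  k=1: a=1, p=3, q=1
  k=2: a=2, p=8, q=3
  k=3: a=2, p=19, q=7

19/7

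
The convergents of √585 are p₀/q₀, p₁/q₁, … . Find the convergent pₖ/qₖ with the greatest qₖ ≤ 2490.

33281/1376

√585 = [24; 5, 2, 1, 4, 1, 2, 5, 48, …] (period length 8).
Convergents:
  p_0/q_0 = 24/1
  p_1/q_1 = 121/5
  p_2/q_2 = 266/11
  p_3/q_3 = 387/16
  p_4/q_4 = 1814/75
  p_5/q_5 = 2201/91
  p_6/q_6 = 6216/257
  p_7/q_7 = 33281/1376
  p_8/q_8 = 1603704/66305
q_7 = 1376 ≤ 2490 < 66305 = q_8, so the answer is 33281/1376.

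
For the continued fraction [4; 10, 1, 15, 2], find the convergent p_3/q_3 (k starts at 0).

716/175

Using pₖ = aₖpₖ₋₁ + pₖ₋₂, qₖ = aₖqₖ₋₁ + qₖ₋₂ (with p₋₁=1, p₋₂=0, q₋₁=0, q₋₂=1):
  k=0: a=4, p=4, q=1
  k=1: a=10, p=41, q=10
  k=2: a=1, p=45, q=11
  k=3: a=15, p=716, q=175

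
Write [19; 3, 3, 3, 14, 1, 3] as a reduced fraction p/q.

Using pₖ = aₖpₖ₋₁ + pₖ₋₂ and qₖ = aₖqₖ₋₁ + qₖ₋₂:
  k=0: a=19, p=19, q=1
  k=1: a=3, p=58, q=3
  k=2: a=3, p=193, q=10
  k=3: a=3, p=637, q=33
  k=4: a=14, p=9111, q=472
  k=5: a=1, p=9748, q=505
  k=6: a=3, p=38355, q=1987

38355/1987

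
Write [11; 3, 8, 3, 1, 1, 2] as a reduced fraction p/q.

5264/465

Using pₖ = aₖpₖ₋₁ + pₖ₋₂ and qₖ = aₖqₖ₋₁ + qₖ₋₂:
  k=0: a=11, p=11, q=1
  k=1: a=3, p=34, q=3
  k=2: a=8, p=283, q=25
  k=3: a=3, p=883, q=78
  k=4: a=1, p=1166, q=103
  k=5: a=1, p=2049, q=181
  k=6: a=2, p=5264, q=465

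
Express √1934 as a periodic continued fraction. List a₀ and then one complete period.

[43; 1, 42, 1, 86]

a₀ = ⌊√1934⌋ = 43.
With m₀=0, d₀=1 and mₖ₊₁ = dₖaₖ − mₖ, dₖ₊₁ = (n − mₖ₊₁²)/dₖ, aₖ₊₁ = ⌊(a₀+mₖ₊₁)/dₖ₊₁⌋:
  k=1: m=43, d=85, a=1
  k=2: m=42, d=2, a=42
  k=3: m=42, d=85, a=1
  k=4: m=43, d=1, a=86
d=1 and a=2a₀=86 at k=4, so the next step gives (m, d) = (43, 85) again — its k=1 value — and the period has length 4.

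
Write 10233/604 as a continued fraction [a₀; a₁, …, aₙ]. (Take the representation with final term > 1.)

[16; 1, 16, 3, 1, 8]

10233 = 16×604 + 569
604 = 1×569 + 35
569 = 16×35 + 9
35 = 3×9 + 8
9 = 1×8 + 1
8 = 8×1 + 0  (stop)
So 10233/604 = [16; 1, 16, 3, 1, 8].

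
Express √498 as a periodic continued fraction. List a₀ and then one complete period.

a₀ = ⌊√498⌋ = 22.
With m₀=0, d₀=1 and mₖ₊₁ = dₖaₖ − mₖ, dₖ₊₁ = (n − mₖ₊₁²)/dₖ, aₖ₊₁ = ⌊(a₀+mₖ₊₁)/dₖ₊₁⌋:
  k=1: m=22, d=14, a=3
  k=2: m=20, d=7, a=6
  k=3: m=22, d=2, a=22
  k=4: m=22, d=7, a=6
  k=5: m=20, d=14, a=3
  k=6: m=22, d=1, a=44
d=1 and a=2a₀=44 at k=6, so the next step gives (m, d) = (22, 14) again — its k=1 value — and the period has length 6.

[22; 3, 6, 22, 6, 3, 44]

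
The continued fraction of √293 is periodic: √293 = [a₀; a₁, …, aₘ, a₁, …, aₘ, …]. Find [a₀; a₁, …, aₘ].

[17; 8, 1, 1, 8, 34]

a₀ = ⌊√293⌋ = 17.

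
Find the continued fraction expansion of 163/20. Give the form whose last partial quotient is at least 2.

163 = 8·20 + 3
20 = 6·3 + 2
3 = 1·2 + 1
2 = 2·1 + 0  (stop)
So 163/20 = [8; 6, 1, 2].

[8; 6, 1, 2]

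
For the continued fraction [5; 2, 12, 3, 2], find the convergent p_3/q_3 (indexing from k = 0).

422/77

Using pₖ = aₖpₖ₋₁ + pₖ₋₂, qₖ = aₖqₖ₋₁ + qₖ₋₂ (with p₋₁=1, p₋₂=0, q₋₁=0, q₋₂=1):
  k=0: a=5, p=5, q=1
  k=1: a=2, p=11, q=2
  k=2: a=12, p=137, q=25
  k=3: a=3, p=422, q=77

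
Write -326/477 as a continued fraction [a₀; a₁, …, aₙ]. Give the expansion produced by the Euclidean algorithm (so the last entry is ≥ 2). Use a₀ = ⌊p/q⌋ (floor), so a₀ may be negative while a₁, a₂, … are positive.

[-1; 3, 6, 3, 2, 3]

-326 = -1*477 + 151
477 = 3*151 + 24
151 = 6*24 + 7
24 = 3*7 + 3
7 = 2*3 + 1
3 = 3*1 + 0  (stop)
So -326/477 = [-1; 3, 6, 3, 2, 3].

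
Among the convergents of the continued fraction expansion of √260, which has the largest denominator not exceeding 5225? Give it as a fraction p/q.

√260 = [16; 8, 32, …] (period length 2).
Convergents:
  p_0/q_0 = 16/1
  p_1/q_1 = 129/8
  p_2/q_2 = 4144/257
  p_3/q_3 = 33281/2064
  p_4/q_4 = 1069136/66305
q_3 = 2064 ≤ 5225 < 66305 = q_4, so the answer is 33281/2064.

33281/2064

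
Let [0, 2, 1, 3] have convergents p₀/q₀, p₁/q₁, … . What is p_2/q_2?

1/3

Using pₖ = aₖpₖ₋₁ + pₖ₋₂, qₖ = aₖqₖ₋₁ + qₖ₋₂ (with p₋₁=1, p₋₂=0, q₋₁=0, q₋₂=1):
  k=0: a=0, p=0, q=1
  k=1: a=2, p=1, q=2
  k=2: a=1, p=1, q=3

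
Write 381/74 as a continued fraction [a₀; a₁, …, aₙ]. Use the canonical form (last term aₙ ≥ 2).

381 = 5·74 + 11
74 = 6·11 + 8
11 = 1·8 + 3
8 = 2·3 + 2
3 = 1·2 + 1
2 = 2·1 + 0  (stop)
So 381/74 = [5; 6, 1, 2, 1, 2].

[5; 6, 1, 2, 1, 2]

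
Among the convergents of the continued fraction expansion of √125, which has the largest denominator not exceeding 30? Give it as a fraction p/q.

123/11

√125 = [11; 5, 1, 1, 5, 22, …] (period length 5).
Convergents:
  p_0/q_0 = 11/1
  p_1/q_1 = 56/5
  p_2/q_2 = 67/6
  p_3/q_3 = 123/11
  p_4/q_4 = 682/61
q_3 = 11 ≤ 30 < 61 = q_4, so the answer is 123/11.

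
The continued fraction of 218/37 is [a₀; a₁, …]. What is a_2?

8

218 = 5·37 + 33   →  a_0 = 5
37 = 1·33 + 4   →  a_1 = 1
33 = 8·4 + 1   →  a_2 = 8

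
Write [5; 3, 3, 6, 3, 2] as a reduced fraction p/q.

Using pₖ = aₖpₖ₋₁ + pₖ₋₂ and qₖ = aₖqₖ₋₁ + qₖ₋₂:
  k=0: a=5, p=5, q=1
  k=1: a=3, p=16, q=3
  k=2: a=3, p=53, q=10
  k=3: a=6, p=334, q=63
  k=4: a=3, p=1055, q=199
  k=5: a=2, p=2444, q=461

2444/461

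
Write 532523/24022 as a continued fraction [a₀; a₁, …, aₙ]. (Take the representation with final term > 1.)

532523 = 22*24022 + 4039
24022 = 5*4039 + 3827
4039 = 1*3827 + 212
3827 = 18*212 + 11
212 = 19*11 + 3
11 = 3*3 + 2
3 = 1*2 + 1
2 = 2*1 + 0  (stop)
So 532523/24022 = [22; 5, 1, 18, 19, 3, 1, 2].

[22; 5, 1, 18, 19, 3, 1, 2]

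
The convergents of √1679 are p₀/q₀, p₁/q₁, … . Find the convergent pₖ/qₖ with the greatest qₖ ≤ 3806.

137719/3361

√1679 = [40; 1, 39, 1, 80, …] (period length 4).
Convergents:
  p_0/q_0 = 40/1
  p_1/q_1 = 41/1
  p_2/q_2 = 1639/40
  p_3/q_3 = 1680/41
  p_4/q_4 = 136039/3320
  p_5/q_5 = 137719/3361
  p_6/q_6 = 5507080/134399
q_5 = 3361 ≤ 3806 < 134399 = q_6, so the answer is 137719/3361.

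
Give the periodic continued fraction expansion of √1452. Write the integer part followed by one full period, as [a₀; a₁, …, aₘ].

[38; 9, 1, 1, 18, 1, 1, 9, 76]

a₀ = ⌊√1452⌋ = 38.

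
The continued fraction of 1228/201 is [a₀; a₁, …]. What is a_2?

7

1228 = 6·201 + 22   →  a_0 = 6
201 = 9·22 + 3   →  a_1 = 9
22 = 7·3 + 1   →  a_2 = 7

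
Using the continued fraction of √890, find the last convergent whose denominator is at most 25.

√890 = [29; 1, 4, 1, 58, …] (period length 4).
Convergents:
  p_0/q_0 = 29/1
  p_1/q_1 = 30/1
  p_2/q_2 = 149/5
  p_3/q_3 = 179/6
  p_4/q_4 = 10531/353
q_3 = 6 ≤ 25 < 353 = q_4, so the answer is 179/6.

179/6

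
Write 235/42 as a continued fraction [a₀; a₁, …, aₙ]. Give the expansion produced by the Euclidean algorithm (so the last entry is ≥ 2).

[5; 1, 1, 2, 8]

235 = 5·42 + 25
42 = 1·25 + 17
25 = 1·17 + 8
17 = 2·8 + 1
8 = 8·1 + 0  (stop)
So 235/42 = [5; 1, 1, 2, 8].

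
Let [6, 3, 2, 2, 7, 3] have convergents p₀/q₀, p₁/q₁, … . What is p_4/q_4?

Using pₖ = aₖpₖ₋₁ + pₖ₋₂, qₖ = aₖqₖ₋₁ + qₖ₋₂ (with p₋₁=1, p₋₂=0, q₋₁=0, q₋₂=1):
  k=0: a=6, p=6, q=1
  k=1: a=3, p=19, q=3
  k=2: a=2, p=44, q=7
  k=3: a=2, p=107, q=17
  k=4: a=7, p=793, q=126

793/126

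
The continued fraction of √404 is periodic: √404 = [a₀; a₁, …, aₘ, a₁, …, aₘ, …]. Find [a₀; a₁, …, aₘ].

[20; 10, 40]

a₀ = ⌊√404⌋ = 20.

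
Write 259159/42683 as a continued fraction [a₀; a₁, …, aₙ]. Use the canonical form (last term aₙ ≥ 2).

[6; 13, 1, 16, 1, 9, 17]

259159 = 6*42683 + 3061
42683 = 13*3061 + 2890
3061 = 1*2890 + 171
2890 = 16*171 + 154
171 = 1*154 + 17
154 = 9*17 + 1
17 = 17*1 + 0  (stop)
So 259159/42683 = [6; 13, 1, 16, 1, 9, 17].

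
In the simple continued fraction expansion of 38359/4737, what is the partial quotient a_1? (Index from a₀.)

10

38359 = 8·4737 + 463   →  a_0 = 8
4737 = 10·463 + 107   →  a_1 = 10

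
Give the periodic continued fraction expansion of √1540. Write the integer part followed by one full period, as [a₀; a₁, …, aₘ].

a₀ = ⌊√1540⌋ = 39.
With m₀=0, d₀=1 and mₖ₊₁ = dₖaₖ − mₖ, dₖ₊₁ = (n − mₖ₊₁²)/dₖ, aₖ₊₁ = ⌊(a₀+mₖ₊₁)/dₖ₊₁⌋:
  k=1: m=39, d=19, a=4
  k=2: m=37, d=9, a=8
  k=3: m=35, d=35, a=2
  k=4: m=35, d=9, a=8
  k=5: m=37, d=19, a=4
  k=6: m=39, d=1, a=78
d=1 and a=2a₀=78 at k=6, so the next step gives (m, d) = (39, 19) again — its k=1 value — and the period has length 6.

[39; 4, 8, 2, 8, 4, 78]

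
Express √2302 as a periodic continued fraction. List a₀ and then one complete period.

[47; 1, 46, 1, 94]

a₀ = ⌊√2302⌋ = 47.
With m₀=0, d₀=1 and mₖ₊₁ = dₖaₖ − mₖ, dₖ₊₁ = (n − mₖ₊₁²)/dₖ, aₖ₊₁ = ⌊(a₀+mₖ₊₁)/dₖ₊₁⌋:
  k=1: m=47, d=93, a=1
  k=2: m=46, d=2, a=46
  k=3: m=46, d=93, a=1
  k=4: m=47, d=1, a=94
d=1 and a=2a₀=94 at k=4, so the next step gives (m, d) = (47, 93) again — its k=1 value — and the period has length 4.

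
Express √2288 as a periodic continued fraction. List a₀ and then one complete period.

a₀ = ⌊√2288⌋ = 47.
With m₀=0, d₀=1 and mₖ₊₁ = dₖaₖ − mₖ, dₖ₊₁ = (n − mₖ₊₁²)/dₖ, aₖ₊₁ = ⌊(a₀+mₖ₊₁)/dₖ₊₁⌋:
  k=1: m=47, d=79, a=1
  k=2: m=32, d=16, a=4
  k=3: m=32, d=79, a=1
  k=4: m=47, d=1, a=94
d=1 and a=2a₀=94 at k=4, so the next step gives (m, d) = (47, 79) again — its k=1 value — and the period has length 4.

[47; 1, 4, 1, 94]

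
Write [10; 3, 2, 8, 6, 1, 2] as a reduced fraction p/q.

12356/1201

Using pₖ = aₖpₖ₋₁ + pₖ₋₂ and qₖ = aₖqₖ₋₁ + qₖ₋₂:
  k=0: a=10, p=10, q=1
  k=1: a=3, p=31, q=3
  k=2: a=2, p=72, q=7
  k=3: a=8, p=607, q=59
  k=4: a=6, p=3714, q=361
  k=5: a=1, p=4321, q=420
  k=6: a=2, p=12356, q=1201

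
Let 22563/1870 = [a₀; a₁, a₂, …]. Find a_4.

22563 = 12·1870 + 123   →  a_0 = 12
1870 = 15·123 + 25   →  a_1 = 15
123 = 4·25 + 23   →  a_2 = 4
25 = 1·23 + 2   →  a_3 = 1
23 = 11·2 + 1   →  a_4 = 11

11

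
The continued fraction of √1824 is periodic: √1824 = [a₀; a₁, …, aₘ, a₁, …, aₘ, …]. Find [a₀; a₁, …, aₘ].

[42; 1, 2, 2, 2, 1, 84]

a₀ = ⌊√1824⌋ = 42.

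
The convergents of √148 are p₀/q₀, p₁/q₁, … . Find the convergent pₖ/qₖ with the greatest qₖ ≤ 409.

1764/145

√148 = [12; 6, 24, …] (period length 2).
Convergents:
  p_0/q_0 = 12/1
  p_1/q_1 = 73/6
  p_2/q_2 = 1764/145
  p_3/q_3 = 10657/876
q_2 = 145 ≤ 409 < 876 = q_3, so the answer is 1764/145.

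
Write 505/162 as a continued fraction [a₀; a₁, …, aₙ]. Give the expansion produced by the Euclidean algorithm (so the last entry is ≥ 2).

505 = 3*162 + 19
162 = 8*19 + 10
19 = 1*10 + 9
10 = 1*9 + 1
9 = 9*1 + 0  (stop)
So 505/162 = [3; 8, 1, 1, 9].

[3; 8, 1, 1, 9]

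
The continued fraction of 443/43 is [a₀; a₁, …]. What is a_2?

3

443 = 10·43 + 13   →  a_0 = 10
43 = 3·13 + 4   →  a_1 = 3
13 = 3·4 + 1   →  a_2 = 3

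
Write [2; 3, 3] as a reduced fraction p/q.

23/10

Fold from the inside: start with 3/1.
  3 + 1/3 = 10/3
  2 + 3/10 = 23/10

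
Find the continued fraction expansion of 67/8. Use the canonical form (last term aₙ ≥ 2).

67 = 8×8 + 3
8 = 2×3 + 2
3 = 1×2 + 1
2 = 2×1 + 0  (stop)
So 67/8 = [8; 2, 1, 2].

[8; 2, 1, 2]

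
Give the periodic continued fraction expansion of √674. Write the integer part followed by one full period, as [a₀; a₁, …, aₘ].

[25; 1, 24, 1, 50]

a₀ = ⌊√674⌋ = 25.
With m₀=0, d₀=1 and mₖ₊₁ = dₖaₖ − mₖ, dₖ₊₁ = (n − mₖ₊₁²)/dₖ, aₖ₊₁ = ⌊(a₀+mₖ₊₁)/dₖ₊₁⌋:
  k=1: m=25, d=49, a=1
  k=2: m=24, d=2, a=24
  k=3: m=24, d=49, a=1
  k=4: m=25, d=1, a=50
d=1 and a=2a₀=50 at k=4, so the next step gives (m, d) = (25, 49) again — its k=1 value — and the period has length 4.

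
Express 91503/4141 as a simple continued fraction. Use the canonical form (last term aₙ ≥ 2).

91503 = 22×4141 + 401
4141 = 10×401 + 131
401 = 3×131 + 8
131 = 16×8 + 3
8 = 2×3 + 2
3 = 1×2 + 1
2 = 2×1 + 0  (stop)
So 91503/4141 = [22; 10, 3, 16, 2, 1, 2].

[22; 10, 3, 16, 2, 1, 2]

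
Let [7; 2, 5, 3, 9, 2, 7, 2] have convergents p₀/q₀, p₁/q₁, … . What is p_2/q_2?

Using pₖ = aₖpₖ₋₁ + pₖ₋₂, qₖ = aₖqₖ₋₁ + qₖ₋₂ (with p₋₁=1, p₋₂=0, q₋₁=0, q₋₂=1):
  k=0: a=7, p=7, q=1
  k=1: a=2, p=15, q=2
  k=2: a=5, p=82, q=11

82/11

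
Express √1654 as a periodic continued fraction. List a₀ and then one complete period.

[40; 1, 2, 40, 2, 1, 80]

a₀ = ⌊√1654⌋ = 40.
With m₀=0, d₀=1 and mₖ₊₁ = dₖaₖ − mₖ, dₖ₊₁ = (n − mₖ₊₁²)/dₖ, aₖ₊₁ = ⌊(a₀+mₖ₊₁)/dₖ₊₁⌋:
  k=1: m=40, d=54, a=1
  k=2: m=14, d=27, a=2
  k=3: m=40, d=2, a=40
  k=4: m=40, d=27, a=2
  k=5: m=14, d=54, a=1
  k=6: m=40, d=1, a=80
d=1 and a=2a₀=80 at k=6, so the next step gives (m, d) = (40, 54) again — its k=1 value — and the period has length 6.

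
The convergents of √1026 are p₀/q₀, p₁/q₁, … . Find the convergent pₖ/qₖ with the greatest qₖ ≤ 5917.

65632/2049

√1026 = [32; 32, 64, …] (period length 2).
Convergents:
  p_0/q_0 = 32/1
  p_1/q_1 = 1025/32
  p_2/q_2 = 65632/2049
  p_3/q_3 = 2101249/65600
q_2 = 2049 ≤ 5917 < 65600 = q_3, so the answer is 65632/2049.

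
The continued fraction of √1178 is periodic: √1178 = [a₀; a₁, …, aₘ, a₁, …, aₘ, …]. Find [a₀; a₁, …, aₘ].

a₀ = ⌊√1178⌋ = 34.
With m₀=0, d₀=1 and mₖ₊₁ = dₖaₖ − mₖ, dₖ₊₁ = (n − mₖ₊₁²)/dₖ, aₖ₊₁ = ⌊(a₀+mₖ₊₁)/dₖ₊₁⌋:
  k=1: m=34, d=22, a=3
  k=2: m=32, d=7, a=9
  k=3: m=31, d=31, a=2
  k=4: m=31, d=7, a=9
  k=5: m=32, d=22, a=3
  k=6: m=34, d=1, a=68
d=1 and a=2a₀=68 at k=6, so the next step gives (m, d) = (34, 22) again — its k=1 value — and the period has length 6.

[34; 3, 9, 2, 9, 3, 68]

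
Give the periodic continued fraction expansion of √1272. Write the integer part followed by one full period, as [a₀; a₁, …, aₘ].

[35; 1, 1, 1, 70]

a₀ = ⌊√1272⌋ = 35.
With m₀=0, d₀=1 and mₖ₊₁ = dₖaₖ − mₖ, dₖ₊₁ = (n − mₖ₊₁²)/dₖ, aₖ₊₁ = ⌊(a₀+mₖ₊₁)/dₖ₊₁⌋:
  k=1: m=35, d=47, a=1
  k=2: m=12, d=24, a=1
  k=3: m=12, d=47, a=1
  k=4: m=35, d=1, a=70
d=1 and a=2a₀=70 at k=4, so the next step gives (m, d) = (35, 47) again — its k=1 value — and the period has length 4.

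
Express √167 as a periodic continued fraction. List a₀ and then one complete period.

a₀ = ⌊√167⌋ = 12.

[12; 1, 11, 1, 24]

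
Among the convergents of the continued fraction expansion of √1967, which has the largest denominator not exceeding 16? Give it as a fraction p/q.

√1967 = [44; 2, 1, 5, 1, 2, 88, …] (period length 6).
Convergents:
  p_0/q_0 = 44/1
  p_1/q_1 = 89/2
  p_2/q_2 = 133/3
  p_3/q_3 = 754/17
q_2 = 3 ≤ 16 < 17 = q_3, so the answer is 133/3.

133/3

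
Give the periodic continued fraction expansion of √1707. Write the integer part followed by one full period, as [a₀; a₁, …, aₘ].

[41; 3, 6, 41, 6, 3, 82]

a₀ = ⌊√1707⌋ = 41.
With m₀=0, d₀=1 and mₖ₊₁ = dₖaₖ − mₖ, dₖ₊₁ = (n − mₖ₊₁²)/dₖ, aₖ₊₁ = ⌊(a₀+mₖ₊₁)/dₖ₊₁⌋:
  k=1: m=41, d=26, a=3
  k=2: m=37, d=13, a=6
  k=3: m=41, d=2, a=41
  k=4: m=41, d=13, a=6
  k=5: m=37, d=26, a=3
  k=6: m=41, d=1, a=82
d=1 and a=2a₀=82 at k=6, so the next step gives (m, d) = (41, 26) again — its k=1 value — and the period has length 6.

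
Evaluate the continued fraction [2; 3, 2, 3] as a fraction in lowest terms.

55/24

Using pₖ = aₖpₖ₋₁ + pₖ₋₂ and qₖ = aₖqₖ₋₁ + qₖ₋₂:
  k=0: a=2, p=2, q=1
  k=1: a=3, p=7, q=3
  k=2: a=2, p=16, q=7
  k=3: a=3, p=55, q=24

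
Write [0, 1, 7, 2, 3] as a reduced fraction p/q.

Fold from the inside: start with 3/1.
  2 + 1/3 = 7/3
  7 + 3/7 = 52/7
  1 + 7/52 = 59/52
  0 + 52/59 = 52/59

52/59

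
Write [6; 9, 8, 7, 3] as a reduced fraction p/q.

9977/1633

Fold from the inside: start with 3/1.
  7 + 1/3 = 22/3
  8 + 3/22 = 179/22
  9 + 22/179 = 1633/179
  6 + 179/1633 = 9977/1633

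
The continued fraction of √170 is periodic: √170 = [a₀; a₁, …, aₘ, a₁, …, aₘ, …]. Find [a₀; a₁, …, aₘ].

a₀ = ⌊√170⌋ = 13.
With m₀=0, d₀=1 and mₖ₊₁ = dₖaₖ − mₖ, dₖ₊₁ = (n − mₖ₊₁²)/dₖ, aₖ₊₁ = ⌊(a₀+mₖ₊₁)/dₖ₊₁⌋:
  k=1: m=13, d=1, a=26
d=1 and a=2a₀=26 at k=1, so the next step gives (m, d) = (13, 1) again — its k=1 value — and the period has length 1.

[13; 26]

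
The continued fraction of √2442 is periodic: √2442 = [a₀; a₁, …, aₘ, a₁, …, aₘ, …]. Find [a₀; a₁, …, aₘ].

a₀ = ⌊√2442⌋ = 49.
With m₀=0, d₀=1 and mₖ₊₁ = dₖaₖ − mₖ, dₖ₊₁ = (n − mₖ₊₁²)/dₖ, aₖ₊₁ = ⌊(a₀+mₖ₊₁)/dₖ₊₁⌋:
  k=1: m=49, d=41, a=2
  k=2: m=33, d=33, a=2
  k=3: m=33, d=41, a=2
  k=4: m=49, d=1, a=98
d=1 and a=2a₀=98 at k=4, so the next step gives (m, d) = (49, 41) again — its k=1 value — and the period has length 4.

[49; 2, 2, 2, 98]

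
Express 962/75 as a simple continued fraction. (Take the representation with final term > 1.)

[12; 1, 4, 1, 3, 3]

962 = 12×75 + 62
75 = 1×62 + 13
62 = 4×13 + 10
13 = 1×10 + 3
10 = 3×3 + 1
3 = 3×1 + 0  (stop)
So 962/75 = [12; 1, 4, 1, 3, 3].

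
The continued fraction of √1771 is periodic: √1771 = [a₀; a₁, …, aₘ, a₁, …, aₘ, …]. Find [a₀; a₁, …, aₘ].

[42; 12, 84]

a₀ = ⌊√1771⌋ = 42.
With m₀=0, d₀=1 and mₖ₊₁ = dₖaₖ − mₖ, dₖ₊₁ = (n − mₖ₊₁²)/dₖ, aₖ₊₁ = ⌊(a₀+mₖ₊₁)/dₖ₊₁⌋:
  k=1: m=42, d=7, a=12
  k=2: m=42, d=1, a=84
d=1 and a=2a₀=84 at k=2, so the next step gives (m, d) = (42, 7) again — its k=1 value — and the period has length 2.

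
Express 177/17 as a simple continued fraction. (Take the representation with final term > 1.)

177 = 10*17 + 7
17 = 2*7 + 3
7 = 2*3 + 1
3 = 3*1 + 0  (stop)
So 177/17 = [10; 2, 2, 3].

[10; 2, 2, 3]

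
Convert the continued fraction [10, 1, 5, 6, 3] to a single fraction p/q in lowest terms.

Using pₖ = aₖpₖ₋₁ + pₖ₋₂ and qₖ = aₖqₖ₋₁ + qₖ₋₂:
  k=0: a=10, p=10, q=1
  k=1: a=1, p=11, q=1
  k=2: a=5, p=65, q=6
  k=3: a=6, p=401, q=37
  k=4: a=3, p=1268, q=117

1268/117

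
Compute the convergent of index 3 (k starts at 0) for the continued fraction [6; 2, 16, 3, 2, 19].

655/101

Using pₖ = aₖpₖ₋₁ + pₖ₋₂, qₖ = aₖqₖ₋₁ + qₖ₋₂ (with p₋₁=1, p₋₂=0, q₋₁=0, q₋₂=1):
  k=0: a=6, p=6, q=1
  k=1: a=2, p=13, q=2
  k=2: a=16, p=214, q=33
  k=3: a=3, p=655, q=101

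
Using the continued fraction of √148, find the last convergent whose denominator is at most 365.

√148 = [12; 6, 24, …] (period length 2).
Convergents:
  p_0/q_0 = 12/1
  p_1/q_1 = 73/6
  p_2/q_2 = 1764/145
  p_3/q_3 = 10657/876
q_2 = 145 ≤ 365 < 876 = q_3, so the answer is 1764/145.

1764/145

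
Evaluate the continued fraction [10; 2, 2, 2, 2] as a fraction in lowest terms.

Using pₖ = aₖpₖ₋₁ + pₖ₋₂ and qₖ = aₖqₖ₋₁ + qₖ₋₂:
  k=0: a=10, p=10, q=1
  k=1: a=2, p=21, q=2
  k=2: a=2, p=52, q=5
  k=3: a=2, p=125, q=12
  k=4: a=2, p=302, q=29

302/29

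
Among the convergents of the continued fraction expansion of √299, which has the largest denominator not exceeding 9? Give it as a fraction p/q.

121/7

√299 = [17; 3, 2, 3, 34, …] (period length 4).
Convergents:
  p_0/q_0 = 17/1
  p_1/q_1 = 52/3
  p_2/q_2 = 121/7
  p_3/q_3 = 415/24
q_2 = 7 ≤ 9 < 24 = q_3, so the answer is 121/7.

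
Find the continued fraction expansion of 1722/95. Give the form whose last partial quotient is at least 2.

[18; 7, 1, 11]

1722 = 18×95 + 12
95 = 7×12 + 11
12 = 1×11 + 1
11 = 11×1 + 0  (stop)
So 1722/95 = [18; 7, 1, 11].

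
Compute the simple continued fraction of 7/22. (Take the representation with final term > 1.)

[0; 3, 7]

7 = 0×22 + 7
22 = 3×7 + 1
7 = 7×1 + 0  (stop)
So 7/22 = [0; 3, 7].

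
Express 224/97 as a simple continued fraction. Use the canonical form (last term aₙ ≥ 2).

224 = 2·97 + 30
97 = 3·30 + 7
30 = 4·7 + 2
7 = 3·2 + 1
2 = 2·1 + 0  (stop)
So 224/97 = [2; 3, 4, 3, 2].

[2; 3, 4, 3, 2]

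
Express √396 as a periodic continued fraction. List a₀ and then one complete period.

a₀ = ⌊√396⌋ = 19.
With m₀=0, d₀=1 and mₖ₊₁ = dₖaₖ − mₖ, dₖ₊₁ = (n − mₖ₊₁²)/dₖ, aₖ₊₁ = ⌊(a₀+mₖ₊₁)/dₖ₊₁⌋:
  k=1: m=19, d=35, a=1
  k=2: m=16, d=4, a=8
  k=3: m=16, d=35, a=1
  k=4: m=19, d=1, a=38
d=1 and a=2a₀=38 at k=4, so the next step gives (m, d) = (19, 35) again — its k=1 value — and the period has length 4.

[19; 1, 8, 1, 38]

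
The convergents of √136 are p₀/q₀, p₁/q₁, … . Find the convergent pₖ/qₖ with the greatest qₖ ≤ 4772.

√136 = [11; 1, 1, 1, 22, …] (period length 4).
Convergents:
  p_0/q_0 = 11/1
  p_1/q_1 = 12/1
  p_2/q_2 = 23/2
  p_3/q_3 = 35/3
  p_4/q_4 = 793/68
  p_5/q_5 = 828/71
  p_6/q_6 = 1621/139
  p_7/q_7 = 2449/210
  p_8/q_8 = 55499/4759
  p_9/q_9 = 57948/4969
q_8 = 4759 ≤ 4772 < 4969 = q_9, so the answer is 55499/4759.

55499/4759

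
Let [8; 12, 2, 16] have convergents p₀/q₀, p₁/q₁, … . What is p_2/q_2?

Using pₖ = aₖpₖ₋₁ + pₖ₋₂, qₖ = aₖqₖ₋₁ + qₖ₋₂ (with p₋₁=1, p₋₂=0, q₋₁=0, q₋₂=1):
  k=0: a=8, p=8, q=1
  k=1: a=12, p=97, q=12
  k=2: a=2, p=202, q=25

202/25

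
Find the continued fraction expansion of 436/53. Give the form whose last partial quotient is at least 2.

436 = 8×53 + 12
53 = 4×12 + 5
12 = 2×5 + 2
5 = 2×2 + 1
2 = 2×1 + 0  (stop)
So 436/53 = [8; 4, 2, 2, 2].

[8; 4, 2, 2, 2]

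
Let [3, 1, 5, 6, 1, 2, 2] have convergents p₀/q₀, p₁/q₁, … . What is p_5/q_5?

Using pₖ = aₖpₖ₋₁ + pₖ₋₂, qₖ = aₖqₖ₋₁ + qₖ₋₂ (with p₋₁=1, p₋₂=0, q₋₁=0, q₋₂=1):
  k=0: a=3, p=3, q=1
  k=1: a=1, p=4, q=1
  k=2: a=5, p=23, q=6
  k=3: a=6, p=142, q=37
  k=4: a=1, p=165, q=43
  k=5: a=2, p=472, q=123

472/123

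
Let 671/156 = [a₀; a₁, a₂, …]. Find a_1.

3

671 = 4·156 + 47   →  a_0 = 4
156 = 3·47 + 15   →  a_1 = 3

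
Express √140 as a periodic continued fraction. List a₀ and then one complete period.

[11; 1, 4, 1, 22]

a₀ = ⌊√140⌋ = 11.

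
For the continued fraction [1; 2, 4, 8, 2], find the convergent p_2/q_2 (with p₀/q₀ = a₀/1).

Using pₖ = aₖpₖ₋₁ + pₖ₋₂, qₖ = aₖqₖ₋₁ + qₖ₋₂ (with p₋₁=1, p₋₂=0, q₋₁=0, q₋₂=1):
  k=0: a=1, p=1, q=1
  k=1: a=2, p=3, q=2
  k=2: a=4, p=13, q=9

13/9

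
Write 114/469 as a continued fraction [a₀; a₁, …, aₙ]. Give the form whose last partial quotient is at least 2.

[0; 4, 8, 1, 3, 3]

114 = 0*469 + 114
469 = 4*114 + 13
114 = 8*13 + 10
13 = 1*10 + 3
10 = 3*3 + 1
3 = 3*1 + 0  (stop)
So 114/469 = [0; 4, 8, 1, 3, 3].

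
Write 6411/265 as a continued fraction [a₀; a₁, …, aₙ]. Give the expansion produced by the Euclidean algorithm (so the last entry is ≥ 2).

6411 = 24×265 + 51
265 = 5×51 + 10
51 = 5×10 + 1
10 = 10×1 + 0  (stop)
So 6411/265 = [24; 5, 5, 10].

[24; 5, 5, 10]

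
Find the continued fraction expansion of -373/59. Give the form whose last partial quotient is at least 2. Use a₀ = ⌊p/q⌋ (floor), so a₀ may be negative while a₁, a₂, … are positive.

[-7; 1, 2, 9, 2]

-373 = -7×59 + 40
59 = 1×40 + 19
40 = 2×19 + 2
19 = 9×2 + 1
2 = 2×1 + 0  (stop)
So -373/59 = [-7; 1, 2, 9, 2].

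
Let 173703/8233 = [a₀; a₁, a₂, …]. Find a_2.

6

173703 = 21·8233 + 810   →  a_0 = 21
8233 = 10·810 + 133   →  a_1 = 10
810 = 6·133 + 12   →  a_2 = 6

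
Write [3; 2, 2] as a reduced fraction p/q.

Fold from the inside: start with 2/1.
  2 + 1/2 = 5/2
  3 + 2/5 = 17/5

17/5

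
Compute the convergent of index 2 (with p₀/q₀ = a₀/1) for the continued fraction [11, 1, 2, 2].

Using pₖ = aₖpₖ₋₁ + pₖ₋₂, qₖ = aₖqₖ₋₁ + qₖ₋₂ (with p₋₁=1, p₋₂=0, q₋₁=0, q₋₂=1):
  k=0: a=11, p=11, q=1
  k=1: a=1, p=12, q=1
  k=2: a=2, p=35, q=3

35/3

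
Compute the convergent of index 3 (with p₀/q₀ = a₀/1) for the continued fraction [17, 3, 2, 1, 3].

173/10

Using pₖ = aₖpₖ₋₁ + pₖ₋₂, qₖ = aₖqₖ₋₁ + qₖ₋₂ (with p₋₁=1, p₋₂=0, q₋₁=0, q₋₂=1):
  k=0: a=17, p=17, q=1
  k=1: a=3, p=52, q=3
  k=2: a=2, p=121, q=7
  k=3: a=1, p=173, q=10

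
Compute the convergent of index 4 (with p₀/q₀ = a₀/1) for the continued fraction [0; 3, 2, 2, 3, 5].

Using pₖ = aₖpₖ₋₁ + pₖ₋₂, qₖ = aₖqₖ₋₁ + qₖ₋₂ (with p₋₁=1, p₋₂=0, q₋₁=0, q₋₂=1):
  k=0: a=0, p=0, q=1
  k=1: a=3, p=1, q=3
  k=2: a=2, p=2, q=7
  k=3: a=2, p=5, q=17
  k=4: a=3, p=17, q=58

17/58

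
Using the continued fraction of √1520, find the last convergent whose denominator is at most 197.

√1520 = [38; 1, 76, …] (period length 2).
Convergents:
  p_0/q_0 = 38/1
  p_1/q_1 = 39/1
  p_2/q_2 = 3002/77
  p_3/q_3 = 3041/78
  p_4/q_4 = 234118/6005
q_3 = 78 ≤ 197 < 6005 = q_4, so the answer is 3041/78.

3041/78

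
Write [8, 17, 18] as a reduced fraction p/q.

2474/307

Fold from the inside: start with 18/1.
  17 + 1/18 = 307/18
  8 + 18/307 = 2474/307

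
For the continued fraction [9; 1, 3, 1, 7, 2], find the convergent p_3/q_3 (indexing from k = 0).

49/5

Using pₖ = aₖpₖ₋₁ + pₖ₋₂, qₖ = aₖqₖ₋₁ + qₖ₋₂ (with p₋₁=1, p₋₂=0, q₋₁=0, q₋₂=1):
  k=0: a=9, p=9, q=1
  k=1: a=1, p=10, q=1
  k=2: a=3, p=39, q=4
  k=3: a=1, p=49, q=5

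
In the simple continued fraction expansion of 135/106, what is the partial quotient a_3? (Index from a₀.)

135 = 1·106 + 29   →  a_0 = 1
106 = 3·29 + 19   →  a_1 = 3
29 = 1·19 + 10   →  a_2 = 1
19 = 1·10 + 9   →  a_3 = 1

1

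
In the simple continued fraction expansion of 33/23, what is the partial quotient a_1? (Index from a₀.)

33 = 1·23 + 10   →  a_0 = 1
23 = 2·10 + 3   →  a_1 = 2

2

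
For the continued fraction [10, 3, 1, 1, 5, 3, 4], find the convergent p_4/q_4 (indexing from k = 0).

Using pₖ = aₖpₖ₋₁ + pₖ₋₂, qₖ = aₖqₖ₋₁ + qₖ₋₂ (with p₋₁=1, p₋₂=0, q₋₁=0, q₋₂=1):
  k=0: a=10, p=10, q=1
  k=1: a=3, p=31, q=3
  k=2: a=1, p=41, q=4
  k=3: a=1, p=72, q=7
  k=4: a=5, p=401, q=39

401/39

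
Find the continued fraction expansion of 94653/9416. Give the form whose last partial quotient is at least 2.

94653 = 10×9416 + 493
9416 = 19×493 + 49
493 = 10×49 + 3
49 = 16×3 + 1
3 = 3×1 + 0  (stop)
So 94653/9416 = [10; 19, 10, 16, 3].

[10; 19, 10, 16, 3]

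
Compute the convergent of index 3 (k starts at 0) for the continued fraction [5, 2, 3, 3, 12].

Using pₖ = aₖpₖ₋₁ + pₖ₋₂, qₖ = aₖqₖ₋₁ + qₖ₋₂ (with p₋₁=1, p₋₂=0, q₋₁=0, q₋₂=1):
  k=0: a=5, p=5, q=1
  k=1: a=2, p=11, q=2
  k=2: a=3, p=38, q=7
  k=3: a=3, p=125, q=23

125/23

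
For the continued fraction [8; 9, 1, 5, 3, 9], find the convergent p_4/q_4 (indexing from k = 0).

1515/187

Using pₖ = aₖpₖ₋₁ + pₖ₋₂, qₖ = aₖqₖ₋₁ + qₖ₋₂ (with p₋₁=1, p₋₂=0, q₋₁=0, q₋₂=1):
  k=0: a=8, p=8, q=1
  k=1: a=9, p=73, q=9
  k=2: a=1, p=81, q=10
  k=3: a=5, p=478, q=59
  k=4: a=3, p=1515, q=187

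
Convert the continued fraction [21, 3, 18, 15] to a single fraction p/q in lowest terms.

17659/828

Using pₖ = aₖpₖ₋₁ + pₖ₋₂ and qₖ = aₖqₖ₋₁ + qₖ₋₂:
  k=0: a=21, p=21, q=1
  k=1: a=3, p=64, q=3
  k=2: a=18, p=1173, q=55
  k=3: a=15, p=17659, q=828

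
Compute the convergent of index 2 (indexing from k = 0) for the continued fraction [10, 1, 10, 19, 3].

120/11

Using pₖ = aₖpₖ₋₁ + pₖ₋₂, qₖ = aₖqₖ₋₁ + qₖ₋₂ (with p₋₁=1, p₋₂=0, q₋₁=0, q₋₂=1):
  k=0: a=10, p=10, q=1
  k=1: a=1, p=11, q=1
  k=2: a=10, p=120, q=11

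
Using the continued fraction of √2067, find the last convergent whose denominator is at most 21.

591/13

√2067 = [45; 2, 6, 2, 90, …] (period length 4).
Convergents:
  p_0/q_0 = 45/1
  p_1/q_1 = 91/2
  p_2/q_2 = 591/13
  p_3/q_3 = 1273/28
q_2 = 13 ≤ 21 < 28 = q_3, so the answer is 591/13.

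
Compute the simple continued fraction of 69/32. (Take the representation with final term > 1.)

[2; 6, 2, 2]

69 = 2×32 + 5
32 = 6×5 + 2
5 = 2×2 + 1
2 = 2×1 + 0  (stop)
So 69/32 = [2; 6, 2, 2].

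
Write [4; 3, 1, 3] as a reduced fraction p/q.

64/15

Using pₖ = aₖpₖ₋₁ + pₖ₋₂ and qₖ = aₖqₖ₋₁ + qₖ₋₂:
  k=0: a=4, p=4, q=1
  k=1: a=3, p=13, q=3
  k=2: a=1, p=17, q=4
  k=3: a=3, p=64, q=15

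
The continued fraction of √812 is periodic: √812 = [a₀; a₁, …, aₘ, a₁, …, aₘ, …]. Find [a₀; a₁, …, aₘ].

[28; 2, 56]

a₀ = ⌊√812⌋ = 28.
With m₀=0, d₀=1 and mₖ₊₁ = dₖaₖ − mₖ, dₖ₊₁ = (n − mₖ₊₁²)/dₖ, aₖ₊₁ = ⌊(a₀+mₖ₊₁)/dₖ₊₁⌋:
  k=1: m=28, d=28, a=2
  k=2: m=28, d=1, a=56
d=1 and a=2a₀=56 at k=2, so the next step gives (m, d) = (28, 28) again — its k=1 value — and the period has length 2.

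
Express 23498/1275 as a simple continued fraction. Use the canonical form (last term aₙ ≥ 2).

[18; 2, 3, 16, 3, 1, 2]

23498 = 18·1275 + 548
1275 = 2·548 + 179
548 = 3·179 + 11
179 = 16·11 + 3
11 = 3·3 + 2
3 = 1·2 + 1
2 = 2·1 + 0  (stop)
So 23498/1275 = [18; 2, 3, 16, 3, 1, 2].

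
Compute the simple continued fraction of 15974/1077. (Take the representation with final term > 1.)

15974 = 14·1077 + 896
1077 = 1·896 + 181
896 = 4·181 + 172
181 = 1·172 + 9
172 = 19·9 + 1
9 = 9·1 + 0  (stop)
So 15974/1077 = [14; 1, 4, 1, 19, 9].

[14; 1, 4, 1, 19, 9]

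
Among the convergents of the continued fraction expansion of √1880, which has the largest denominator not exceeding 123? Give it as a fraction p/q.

√1880 = [43; 2, 1, 3, 1, 2, 86, …] (period length 6).
Convergents:
  p_0/q_0 = 43/1
  p_1/q_1 = 87/2
  p_2/q_2 = 130/3
  p_3/q_3 = 477/11
  p_4/q_4 = 607/14
  p_5/q_5 = 1691/39
  p_6/q_6 = 146033/3368
q_5 = 39 ≤ 123 < 3368 = q_6, so the answer is 1691/39.

1691/39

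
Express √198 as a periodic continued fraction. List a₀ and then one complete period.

a₀ = ⌊√198⌋ = 14.
With m₀=0, d₀=1 and mₖ₊₁ = dₖaₖ − mₖ, dₖ₊₁ = (n − mₖ₊₁²)/dₖ, aₖ₊₁ = ⌊(a₀+mₖ₊₁)/dₖ₊₁⌋:
  k=1: m=14, d=2, a=14
  k=2: m=14, d=1, a=28
d=1 and a=2a₀=28 at k=2, so the next step gives (m, d) = (14, 2) again — its k=1 value — and the period has length 2.

[14; 14, 28]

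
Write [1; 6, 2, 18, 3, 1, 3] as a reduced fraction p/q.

Using pₖ = aₖpₖ₋₁ + pₖ₋₂ and qₖ = aₖqₖ₋₁ + qₖ₋₂:
  k=0: a=1, p=1, q=1
  k=1: a=6, p=7, q=6
  k=2: a=2, p=15, q=13
  k=3: a=18, p=277, q=240
  k=4: a=3, p=846, q=733
  k=5: a=1, p=1123, q=973
  k=6: a=3, p=4215, q=3652

4215/3652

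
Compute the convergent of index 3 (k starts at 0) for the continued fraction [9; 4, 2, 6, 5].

535/58

Using pₖ = aₖpₖ₋₁ + pₖ₋₂, qₖ = aₖqₖ₋₁ + qₖ₋₂ (with p₋₁=1, p₋₂=0, q₋₁=0, q₋₂=1):
  k=0: a=9, p=9, q=1
  k=1: a=4, p=37, q=4
  k=2: a=2, p=83, q=9
  k=3: a=6, p=535, q=58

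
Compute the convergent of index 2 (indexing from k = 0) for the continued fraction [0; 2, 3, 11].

3/7

Using pₖ = aₖpₖ₋₁ + pₖ₋₂, qₖ = aₖqₖ₋₁ + qₖ₋₂ (with p₋₁=1, p₋₂=0, q₋₁=0, q₋₂=1):
  k=0: a=0, p=0, q=1
  k=1: a=2, p=1, q=2
  k=2: a=3, p=3, q=7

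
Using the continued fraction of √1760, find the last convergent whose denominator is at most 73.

√1760 = [41; 1, 19, 1, 82, …] (period length 4).
Convergents:
  p_0/q_0 = 41/1
  p_1/q_1 = 42/1
  p_2/q_2 = 839/20
  p_3/q_3 = 881/21
  p_4/q_4 = 73081/1742
q_3 = 21 ≤ 73 < 1742 = q_4, so the answer is 881/21.

881/21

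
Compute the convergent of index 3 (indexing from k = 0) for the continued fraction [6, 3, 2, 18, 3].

811/129

Using pₖ = aₖpₖ₋₁ + pₖ₋₂, qₖ = aₖqₖ₋₁ + qₖ₋₂ (with p₋₁=1, p₋₂=0, q₋₁=0, q₋₂=1):
  k=0: a=6, p=6, q=1
  k=1: a=3, p=19, q=3
  k=2: a=2, p=44, q=7
  k=3: a=18, p=811, q=129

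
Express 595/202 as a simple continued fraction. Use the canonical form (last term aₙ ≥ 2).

595 = 2*202 + 191
202 = 1*191 + 11
191 = 17*11 + 4
11 = 2*4 + 3
4 = 1*3 + 1
3 = 3*1 + 0  (stop)
So 595/202 = [2; 1, 17, 2, 1, 3].

[2; 1, 17, 2, 1, 3]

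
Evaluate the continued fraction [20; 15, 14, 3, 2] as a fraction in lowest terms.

Using pₖ = aₖpₖ₋₁ + pₖ₋₂ and qₖ = aₖqₖ₋₁ + qₖ₋₂:
  k=0: a=20, p=20, q=1
  k=1: a=15, p=301, q=15
  k=2: a=14, p=4234, q=211
  k=3: a=3, p=13003, q=648
  k=4: a=2, p=30240, q=1507

30240/1507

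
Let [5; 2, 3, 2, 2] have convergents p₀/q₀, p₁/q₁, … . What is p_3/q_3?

Using pₖ = aₖpₖ₋₁ + pₖ₋₂, qₖ = aₖqₖ₋₁ + qₖ₋₂ (with p₋₁=1, p₋₂=0, q₋₁=0, q₋₂=1):
  k=0: a=5, p=5, q=1
  k=1: a=2, p=11, q=2
  k=2: a=3, p=38, q=7
  k=3: a=2, p=87, q=16

87/16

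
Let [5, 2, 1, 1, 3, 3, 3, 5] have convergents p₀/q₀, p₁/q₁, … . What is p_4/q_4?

Using pₖ = aₖpₖ₋₁ + pₖ₋₂, qₖ = aₖqₖ₋₁ + qₖ₋₂ (with p₋₁=1, p₋₂=0, q₋₁=0, q₋₂=1):
  k=0: a=5, p=5, q=1
  k=1: a=2, p=11, q=2
  k=2: a=1, p=16, q=3
  k=3: a=1, p=27, q=5
  k=4: a=3, p=97, q=18

97/18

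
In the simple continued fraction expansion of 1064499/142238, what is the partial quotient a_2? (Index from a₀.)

15

1064499 = 7·142238 + 68833   →  a_0 = 7
142238 = 2·68833 + 4572   →  a_1 = 2
68833 = 15·4572 + 253   →  a_2 = 15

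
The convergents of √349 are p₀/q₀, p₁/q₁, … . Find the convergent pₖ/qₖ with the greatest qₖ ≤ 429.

√349 = [18; 1, 2, 7, 7, 2, 1, 36, …] (period length 7).
Convergents:
  p_0/q_0 = 18/1
  p_1/q_1 = 19/1
  p_2/q_2 = 56/3
  p_3/q_3 = 411/22
  p_4/q_4 = 2933/157
  p_5/q_5 = 6277/336
  p_6/q_6 = 9210/493
q_5 = 336 ≤ 429 < 493 = q_6, so the answer is 6277/336.

6277/336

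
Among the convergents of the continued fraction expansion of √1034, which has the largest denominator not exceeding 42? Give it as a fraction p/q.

1029/32

√1034 = [32; 6, 2, 2, 2, 6, 64, …] (period length 6).
Convergents:
  p_0/q_0 = 32/1
  p_1/q_1 = 193/6
  p_2/q_2 = 418/13
  p_3/q_3 = 1029/32
  p_4/q_4 = 2476/77
q_3 = 32 ≤ 42 < 77 = q_4, so the answer is 1029/32.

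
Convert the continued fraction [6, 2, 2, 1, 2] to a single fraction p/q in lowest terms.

122/19

Fold from the inside: start with 2/1.
  1 + 1/2 = 3/2
  2 + 2/3 = 8/3
  2 + 3/8 = 19/8
  6 + 8/19 = 122/19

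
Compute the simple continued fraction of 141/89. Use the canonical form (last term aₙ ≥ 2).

[1; 1, 1, 2, 2, 7]

141 = 1*89 + 52
89 = 1*52 + 37
52 = 1*37 + 15
37 = 2*15 + 7
15 = 2*7 + 1
7 = 7*1 + 0  (stop)
So 141/89 = [1; 1, 1, 2, 2, 7].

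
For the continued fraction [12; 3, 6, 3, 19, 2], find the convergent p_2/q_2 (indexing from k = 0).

234/19

Using pₖ = aₖpₖ₋₁ + pₖ₋₂, qₖ = aₖqₖ₋₁ + qₖ₋₂ (with p₋₁=1, p₋₂=0, q₋₁=0, q₋₂=1):
  k=0: a=12, p=12, q=1
  k=1: a=3, p=37, q=3
  k=2: a=6, p=234, q=19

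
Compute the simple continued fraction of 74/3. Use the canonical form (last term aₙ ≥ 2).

74 = 24*3 + 2
3 = 1*2 + 1
2 = 2*1 + 0  (stop)
So 74/3 = [24; 1, 2].

[24; 1, 2]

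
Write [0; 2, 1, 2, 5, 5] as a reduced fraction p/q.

83/223

Fold from the inside: start with 5/1.
  5 + 1/5 = 26/5
  2 + 5/26 = 57/26
  1 + 26/57 = 83/57
  2 + 57/83 = 223/83
  0 + 83/223 = 83/223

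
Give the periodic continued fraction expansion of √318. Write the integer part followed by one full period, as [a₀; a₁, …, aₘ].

[17; 1, 4, 1, 34]

a₀ = ⌊√318⌋ = 17.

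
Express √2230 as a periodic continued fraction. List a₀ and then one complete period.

a₀ = ⌊√2230⌋ = 47.
With m₀=0, d₀=1 and mₖ₊₁ = dₖaₖ − mₖ, dₖ₊₁ = (n − mₖ₊₁²)/dₖ, aₖ₊₁ = ⌊(a₀+mₖ₊₁)/dₖ₊₁⌋:
  k=1: m=47, d=21, a=4
  k=2: m=37, d=41, a=2
  k=3: m=45, d=5, a=18
  k=4: m=45, d=41, a=2
  k=5: m=37, d=21, a=4
  k=6: m=47, d=1, a=94
d=1 and a=2a₀=94 at k=6, so the next step gives (m, d) = (47, 21) again — its k=1 value — and the period has length 6.

[47; 4, 2, 18, 2, 4, 94]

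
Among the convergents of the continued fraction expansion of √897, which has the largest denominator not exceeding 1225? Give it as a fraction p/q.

√897 = [29; 1, 18, 1, 58, …] (period length 4).
Convergents:
  p_0/q_0 = 29/1
  p_1/q_1 = 30/1
  p_2/q_2 = 569/19
  p_3/q_3 = 599/20
  p_4/q_4 = 35311/1179
  p_5/q_5 = 35910/1199
  p_6/q_6 = 681691/22761
q_5 = 1199 ≤ 1225 < 22761 = q_6, so the answer is 35910/1199.

35910/1199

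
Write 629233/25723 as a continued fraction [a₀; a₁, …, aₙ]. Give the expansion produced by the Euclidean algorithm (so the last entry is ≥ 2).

629233 = 24·25723 + 11881
25723 = 2·11881 + 1961
11881 = 6·1961 + 115
1961 = 17·115 + 6
115 = 19·6 + 1
6 = 6·1 + 0  (stop)
So 629233/25723 = [24; 2, 6, 17, 19, 6].

[24; 2, 6, 17, 19, 6]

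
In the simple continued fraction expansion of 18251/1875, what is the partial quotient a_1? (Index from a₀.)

18251 = 9·1875 + 1376   →  a_0 = 9
1875 = 1·1376 + 499   →  a_1 = 1

1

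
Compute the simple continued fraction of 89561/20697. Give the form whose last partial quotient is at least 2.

[4; 3, 17, 1, 11, 5, 6]

89561 = 4·20697 + 6773
20697 = 3·6773 + 378
6773 = 17·378 + 347
378 = 1·347 + 31
347 = 11·31 + 6
31 = 5·6 + 1
6 = 6·1 + 0  (stop)
So 89561/20697 = [4; 3, 17, 1, 11, 5, 6].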